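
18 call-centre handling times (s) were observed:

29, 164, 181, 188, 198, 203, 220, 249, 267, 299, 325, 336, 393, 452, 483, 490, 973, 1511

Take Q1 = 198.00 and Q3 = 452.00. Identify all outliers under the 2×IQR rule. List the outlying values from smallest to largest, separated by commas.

973, 1511

IQR = Q3 − Q1 = 452.00 − 198.00 = 254.00.
Lower fence = Q1 − 2·IQR = 198.00 − 508.00 = -310.00.
Upper fence = Q3 + 2·IQR = 452.00 + 508.00 = 960.00.
973 > 960.00 → outlier.
1511 > 960.00 → outlier.
All remaining values lie within [-310.00, 960.00].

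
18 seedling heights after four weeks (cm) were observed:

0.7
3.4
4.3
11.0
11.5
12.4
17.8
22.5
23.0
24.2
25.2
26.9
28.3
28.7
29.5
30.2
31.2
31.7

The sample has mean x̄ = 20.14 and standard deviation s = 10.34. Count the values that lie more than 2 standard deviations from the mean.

Cutoffs: x̄ ± 2s = [-0.54, 40.82].
Every value lies within the cutoffs.

0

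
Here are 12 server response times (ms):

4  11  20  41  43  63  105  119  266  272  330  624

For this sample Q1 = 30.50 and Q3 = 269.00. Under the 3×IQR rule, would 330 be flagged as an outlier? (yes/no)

IQR = Q3 − Q1 = 269.00 − 30.50 = 238.50.
Lower fence = Q1 − 3·IQR = 30.50 − 715.50 = -685.00.
Upper fence = Q3 + 3·IQR = 269.00 + 715.50 = 984.50.
330 lies within [-685.00, 984.50].

no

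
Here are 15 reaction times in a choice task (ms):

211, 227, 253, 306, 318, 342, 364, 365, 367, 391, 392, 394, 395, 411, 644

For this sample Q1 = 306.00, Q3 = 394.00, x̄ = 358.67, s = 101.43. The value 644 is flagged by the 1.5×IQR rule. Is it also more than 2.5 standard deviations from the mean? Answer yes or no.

z = (644 − 358.67) / 101.43 = 2.81.
|z| = 2.81 > 2.5.

yes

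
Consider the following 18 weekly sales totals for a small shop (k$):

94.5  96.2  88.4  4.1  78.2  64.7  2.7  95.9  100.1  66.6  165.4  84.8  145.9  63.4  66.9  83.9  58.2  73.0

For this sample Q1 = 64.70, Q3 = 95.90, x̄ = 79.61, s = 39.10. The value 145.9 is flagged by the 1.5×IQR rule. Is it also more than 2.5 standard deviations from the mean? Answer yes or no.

no

z = (145.9 − 79.61) / 39.10 = 1.70.
|z| = 1.70 ≤ 2.5.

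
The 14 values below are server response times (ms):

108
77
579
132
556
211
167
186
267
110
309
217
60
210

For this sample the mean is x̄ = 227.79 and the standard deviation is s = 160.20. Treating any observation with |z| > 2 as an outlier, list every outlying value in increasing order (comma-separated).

Cutoffs at x̄ ± 2s: 227.79 ± 2·160.20 = [-92.61, 548.19].
556: z = 2.05, |z| > 2 → outlier.
579: z = 2.19, |z| > 2 → outlier.
Every other value lies within [-92.61, 548.19].

556, 579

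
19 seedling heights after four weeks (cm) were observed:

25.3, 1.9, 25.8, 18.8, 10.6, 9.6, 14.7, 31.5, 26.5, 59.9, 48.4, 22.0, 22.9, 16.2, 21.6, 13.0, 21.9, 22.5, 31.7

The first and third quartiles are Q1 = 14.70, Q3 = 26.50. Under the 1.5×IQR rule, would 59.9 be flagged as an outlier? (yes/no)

IQR = Q3 − Q1 = 26.50 − 14.70 = 11.80.
Lower fence = Q1 − 1.5·IQR = 14.70 − 17.70 = -3.00.
Upper fence = Q3 + 1.5·IQR = 26.50 + 17.70 = 44.20.
59.9 lies above the upper fence.

yes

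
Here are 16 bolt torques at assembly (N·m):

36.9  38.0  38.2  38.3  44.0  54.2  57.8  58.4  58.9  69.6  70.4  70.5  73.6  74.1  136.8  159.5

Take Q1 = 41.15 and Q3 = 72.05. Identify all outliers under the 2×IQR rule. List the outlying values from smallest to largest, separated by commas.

IQR = Q3 − Q1 = 72.05 − 41.15 = 30.90.
Lower fence = Q1 − 2·IQR = 41.15 − 61.80 = -20.65.
Upper fence = Q3 + 2·IQR = 72.05 + 61.80 = 133.85.
136.8 > 133.85 → outlier.
159.5 > 133.85 → outlier.
All remaining values lie within [-20.65, 133.85].

136.8, 159.5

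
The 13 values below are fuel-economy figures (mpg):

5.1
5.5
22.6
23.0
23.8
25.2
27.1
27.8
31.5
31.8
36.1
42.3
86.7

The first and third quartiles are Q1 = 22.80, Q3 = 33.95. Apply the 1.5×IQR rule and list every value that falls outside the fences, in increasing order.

5.1, 5.5, 86.7

IQR = Q3 − Q1 = 33.95 − 22.80 = 11.15.
Lower fence = Q1 − 1.5·IQR = 22.80 − 16.725 = 6.075.
Upper fence = Q3 + 1.5·IQR = 33.95 + 16.725 = 50.675.
5.1 < 6.075 → outlier.
5.5 < 6.075 → outlier.
86.7 > 50.675 → outlier.
All remaining values lie within [6.075, 50.675].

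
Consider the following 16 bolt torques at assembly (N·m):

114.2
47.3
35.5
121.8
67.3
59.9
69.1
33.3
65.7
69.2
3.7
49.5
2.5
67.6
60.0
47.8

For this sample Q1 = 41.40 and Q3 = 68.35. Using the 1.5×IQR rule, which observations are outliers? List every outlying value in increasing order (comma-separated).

114.2, 121.8

IQR = Q3 − Q1 = 68.35 − 41.40 = 26.95.
Lower fence = Q1 − 1.5·IQR = 41.40 − 40.425 = 0.975.
Upper fence = Q3 + 1.5·IQR = 68.35 + 40.425 = 108.775.
114.2 > 108.775 → outlier.
121.8 > 108.775 → outlier.
All remaining values lie within [0.975, 108.775].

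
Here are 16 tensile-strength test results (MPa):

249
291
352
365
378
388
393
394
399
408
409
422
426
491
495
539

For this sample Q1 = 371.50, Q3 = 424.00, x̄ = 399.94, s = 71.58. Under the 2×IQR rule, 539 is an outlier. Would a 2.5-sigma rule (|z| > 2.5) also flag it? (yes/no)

no

z = (539 − 399.94) / 71.58 = 1.94.
|z| = 1.94 ≤ 2.5.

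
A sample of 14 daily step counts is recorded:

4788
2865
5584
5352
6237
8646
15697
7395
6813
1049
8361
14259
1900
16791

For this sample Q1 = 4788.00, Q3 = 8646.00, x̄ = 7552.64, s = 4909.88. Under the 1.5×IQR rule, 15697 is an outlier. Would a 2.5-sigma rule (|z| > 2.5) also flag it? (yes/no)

z = (15697 − 7552.64) / 4909.88 = 1.66.
|z| = 1.66 ≤ 2.5.

no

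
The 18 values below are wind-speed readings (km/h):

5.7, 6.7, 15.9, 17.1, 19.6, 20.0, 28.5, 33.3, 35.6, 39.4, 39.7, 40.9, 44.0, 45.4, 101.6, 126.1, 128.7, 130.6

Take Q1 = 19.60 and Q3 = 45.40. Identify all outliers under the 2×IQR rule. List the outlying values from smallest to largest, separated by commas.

101.6, 126.1, 128.7, 130.6

IQR = Q3 − Q1 = 45.40 − 19.60 = 25.80.
Lower fence = Q1 − 2·IQR = 19.60 − 51.60 = -32.00.
Upper fence = Q3 + 2·IQR = 45.40 + 51.60 = 97.00.
101.6 > 97.00 → outlier.
126.1 > 97.00 → outlier.
128.7 > 97.00 → outlier.
130.6 > 97.00 → outlier.
All remaining values lie within [-32.00, 97.00].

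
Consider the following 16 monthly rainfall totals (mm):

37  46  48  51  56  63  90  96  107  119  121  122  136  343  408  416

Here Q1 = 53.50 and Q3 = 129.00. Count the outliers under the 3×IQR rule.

IQR = 75.50; fences at 53.50 − 226.50 = -173.00 and 129.00 + 226.50 = 355.50.
Outside the cutoffs: 408, 416.

2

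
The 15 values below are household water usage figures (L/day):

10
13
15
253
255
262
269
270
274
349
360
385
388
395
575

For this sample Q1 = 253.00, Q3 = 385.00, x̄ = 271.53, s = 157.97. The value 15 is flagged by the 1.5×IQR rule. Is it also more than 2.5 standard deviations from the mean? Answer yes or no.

z = (15 − 271.53) / 157.97 = -1.62.
|z| = 1.62 ≤ 2.5.

no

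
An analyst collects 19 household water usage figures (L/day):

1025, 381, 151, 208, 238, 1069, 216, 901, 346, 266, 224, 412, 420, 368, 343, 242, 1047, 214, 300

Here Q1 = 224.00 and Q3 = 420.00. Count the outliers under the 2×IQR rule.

4

IQR = 196.00; fences at 224.00 − 392.00 = -168.00 and 420.00 + 392.00 = 812.00.
Outside the cutoffs: 901, 1025, 1047, 1069.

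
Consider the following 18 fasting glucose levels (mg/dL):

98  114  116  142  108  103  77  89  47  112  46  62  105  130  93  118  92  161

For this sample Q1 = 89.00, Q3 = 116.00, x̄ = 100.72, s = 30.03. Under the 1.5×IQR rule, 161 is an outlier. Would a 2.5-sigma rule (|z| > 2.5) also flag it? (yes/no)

no

z = (161 − 100.72) / 30.03 = 2.01.
|z| = 2.01 ≤ 2.5.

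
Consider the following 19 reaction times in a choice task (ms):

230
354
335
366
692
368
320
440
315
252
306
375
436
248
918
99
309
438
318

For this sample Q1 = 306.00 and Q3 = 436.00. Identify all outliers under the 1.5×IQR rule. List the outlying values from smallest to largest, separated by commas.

99, 692, 918

IQR = Q3 − Q1 = 436.00 − 306.00 = 130.00.
Lower fence = Q1 − 1.5·IQR = 306.00 − 195.00 = 111.00.
Upper fence = Q3 + 1.5·IQR = 436.00 + 195.00 = 631.00.
99 < 111.00 → outlier.
692 > 631.00 → outlier.
918 > 631.00 → outlier.
All remaining values lie within [111.00, 631.00].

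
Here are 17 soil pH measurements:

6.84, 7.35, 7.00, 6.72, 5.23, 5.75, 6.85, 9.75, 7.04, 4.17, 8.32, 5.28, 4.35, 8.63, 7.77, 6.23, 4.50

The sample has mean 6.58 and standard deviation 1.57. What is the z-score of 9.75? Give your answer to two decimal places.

2.02

z = (9.75 − 6.58) / 1.57 = 2.02.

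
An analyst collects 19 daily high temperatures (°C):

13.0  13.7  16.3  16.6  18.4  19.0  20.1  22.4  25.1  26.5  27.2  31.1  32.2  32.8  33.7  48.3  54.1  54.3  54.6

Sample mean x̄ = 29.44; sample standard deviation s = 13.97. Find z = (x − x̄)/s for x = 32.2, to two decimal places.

z = (32.2 − 29.44) / 13.97 = 0.20.

0.20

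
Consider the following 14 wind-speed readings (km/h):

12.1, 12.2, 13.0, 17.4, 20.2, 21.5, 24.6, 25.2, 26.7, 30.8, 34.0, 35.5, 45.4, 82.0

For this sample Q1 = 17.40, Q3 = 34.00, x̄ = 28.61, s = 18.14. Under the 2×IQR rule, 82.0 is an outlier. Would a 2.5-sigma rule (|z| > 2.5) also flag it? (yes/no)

yes

z = (82.0 − 28.61) / 18.14 = 2.94.
|z| = 2.94 > 2.5.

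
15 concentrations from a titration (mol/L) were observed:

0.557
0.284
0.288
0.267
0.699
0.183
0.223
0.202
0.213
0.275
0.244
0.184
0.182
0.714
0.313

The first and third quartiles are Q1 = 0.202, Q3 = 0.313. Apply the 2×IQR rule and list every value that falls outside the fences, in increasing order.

IQR = Q3 − Q1 = 0.313 − 0.202 = 0.111.
Lower fence = Q1 − 2·IQR = 0.202 − 0.222 = -0.020.
Upper fence = Q3 + 2·IQR = 0.313 + 0.222 = 0.535.
0.557 > 0.535 → outlier.
0.699 > 0.535 → outlier.
0.714 > 0.535 → outlier.
All remaining values lie within [-0.020, 0.535].

0.557, 0.699, 0.714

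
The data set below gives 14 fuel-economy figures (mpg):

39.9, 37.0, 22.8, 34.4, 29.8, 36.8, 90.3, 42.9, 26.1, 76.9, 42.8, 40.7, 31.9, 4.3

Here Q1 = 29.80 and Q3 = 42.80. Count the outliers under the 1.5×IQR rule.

IQR = 13.00; fences at 29.80 − 19.50 = 10.30 and 42.80 + 19.50 = 62.30.
Outside the cutoffs: 4.3, 76.9, 90.3.

3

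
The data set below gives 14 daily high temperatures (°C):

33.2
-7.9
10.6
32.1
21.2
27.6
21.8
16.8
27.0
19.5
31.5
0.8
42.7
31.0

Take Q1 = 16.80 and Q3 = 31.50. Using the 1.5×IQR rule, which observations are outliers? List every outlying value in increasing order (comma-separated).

-7.9

IQR = Q3 − Q1 = 31.50 − 16.80 = 14.70.
Lower fence = Q1 − 1.5·IQR = 16.80 − 22.05 = -5.25.
Upper fence = Q3 + 1.5·IQR = 31.50 + 22.05 = 53.55.
-7.9 < -5.25 → outlier.
All remaining values lie within [-5.25, 53.55].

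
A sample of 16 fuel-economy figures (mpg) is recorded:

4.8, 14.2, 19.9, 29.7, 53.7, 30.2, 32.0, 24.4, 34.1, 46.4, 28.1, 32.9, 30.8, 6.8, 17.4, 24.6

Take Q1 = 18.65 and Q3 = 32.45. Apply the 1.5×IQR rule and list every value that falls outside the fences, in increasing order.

IQR = Q3 − Q1 = 32.45 − 18.65 = 13.80.
Lower fence = Q1 − 1.5·IQR = 18.65 − 20.70 = -2.05.
Upper fence = Q3 + 1.5·IQR = 32.45 + 20.70 = 53.15.
53.7 > 53.15 → outlier.
All remaining values lie within [-2.05, 53.15].

53.7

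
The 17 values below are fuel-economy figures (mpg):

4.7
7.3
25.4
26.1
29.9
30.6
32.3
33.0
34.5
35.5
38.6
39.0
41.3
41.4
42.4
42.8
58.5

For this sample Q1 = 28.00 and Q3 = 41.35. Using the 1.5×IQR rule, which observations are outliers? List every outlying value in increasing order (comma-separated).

4.7, 7.3

IQR = Q3 − Q1 = 41.35 − 28.00 = 13.35.
Lower fence = Q1 − 1.5·IQR = 28.00 − 20.025 = 7.975.
Upper fence = Q3 + 1.5·IQR = 41.35 + 20.025 = 61.375.
4.7 < 7.975 → outlier.
7.3 < 7.975 → outlier.
All remaining values lie within [7.975, 61.375].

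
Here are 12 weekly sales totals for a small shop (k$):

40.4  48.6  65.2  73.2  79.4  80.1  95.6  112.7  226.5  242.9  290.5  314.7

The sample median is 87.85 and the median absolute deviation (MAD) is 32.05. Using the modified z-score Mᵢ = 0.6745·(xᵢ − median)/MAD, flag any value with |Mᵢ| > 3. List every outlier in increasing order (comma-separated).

242.9, 290.5, 314.7

|Mᵢ| > 3 ⇔ |xᵢ − 87.85| > 3·32.05/0.6745 = 142.55.
So outliers lie outside [-54.70, 230.40].
242.9: M = 3.26 → outlier.
290.5: M = 4.26 → outlier.
314.7: M = 4.77 → outlier.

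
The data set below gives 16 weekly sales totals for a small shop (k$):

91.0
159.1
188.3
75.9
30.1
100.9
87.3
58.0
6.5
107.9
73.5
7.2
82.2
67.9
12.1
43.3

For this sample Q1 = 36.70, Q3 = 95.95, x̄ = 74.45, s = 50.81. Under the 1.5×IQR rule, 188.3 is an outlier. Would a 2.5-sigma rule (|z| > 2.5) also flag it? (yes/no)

no

z = (188.3 − 74.45) / 50.81 = 2.24.
|z| = 2.24 ≤ 2.5.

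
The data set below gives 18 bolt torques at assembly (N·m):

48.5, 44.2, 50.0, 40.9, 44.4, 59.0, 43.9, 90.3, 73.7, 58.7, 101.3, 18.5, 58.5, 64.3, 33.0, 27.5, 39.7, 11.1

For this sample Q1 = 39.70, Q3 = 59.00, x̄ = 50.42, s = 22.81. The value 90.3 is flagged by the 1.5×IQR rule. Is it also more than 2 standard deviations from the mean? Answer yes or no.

no

z = (90.3 − 50.42) / 22.81 = 1.75.
|z| = 1.75 ≤ 2.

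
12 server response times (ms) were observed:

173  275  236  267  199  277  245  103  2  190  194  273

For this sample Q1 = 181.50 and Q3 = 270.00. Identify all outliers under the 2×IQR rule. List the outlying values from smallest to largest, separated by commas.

2

IQR = Q3 − Q1 = 270.00 − 181.50 = 88.50.
Lower fence = Q1 − 2·IQR = 181.50 − 177.00 = 4.50.
Upper fence = Q3 + 2·IQR = 270.00 + 177.00 = 447.00.
2 < 4.50 → outlier.
All remaining values lie within [4.50, 447.00].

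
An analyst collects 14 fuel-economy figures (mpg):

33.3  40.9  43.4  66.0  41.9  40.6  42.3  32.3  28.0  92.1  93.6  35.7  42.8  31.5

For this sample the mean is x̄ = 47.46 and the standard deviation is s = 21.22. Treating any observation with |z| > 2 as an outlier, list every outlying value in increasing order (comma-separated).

Cutoffs at x̄ ± 2s: 47.46 ± 2·21.22 = [5.02, 89.90].
92.1: z = 2.10, |z| > 2 → outlier.
93.6: z = 2.17, |z| > 2 → outlier.
Every other value lies within [5.02, 89.90].

92.1, 93.6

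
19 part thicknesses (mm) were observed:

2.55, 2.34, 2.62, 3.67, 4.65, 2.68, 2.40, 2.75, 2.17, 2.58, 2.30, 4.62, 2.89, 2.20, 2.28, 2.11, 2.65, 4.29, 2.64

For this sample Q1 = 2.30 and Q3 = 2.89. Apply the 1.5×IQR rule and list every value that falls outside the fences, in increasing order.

IQR = Q3 − Q1 = 2.89 − 2.30 = 0.59.
Lower fence = Q1 − 1.5·IQR = 2.30 − 0.885 = 1.415.
Upper fence = Q3 + 1.5·IQR = 2.89 + 0.885 = 3.775.
4.29 > 3.775 → outlier.
4.62 > 3.775 → outlier.
4.65 > 3.775 → outlier.
All remaining values lie within [1.415, 3.775].

4.29, 4.62, 4.65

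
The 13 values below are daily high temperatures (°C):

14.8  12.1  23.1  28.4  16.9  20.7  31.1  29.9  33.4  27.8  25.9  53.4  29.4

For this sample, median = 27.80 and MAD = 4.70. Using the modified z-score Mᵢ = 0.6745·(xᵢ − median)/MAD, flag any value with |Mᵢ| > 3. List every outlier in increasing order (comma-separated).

|Mᵢ| > 3 ⇔ |xᵢ − 27.80| > 3·4.70/0.6745 = 20.90.
So outliers lie outside [6.90, 48.70].
53.4: M = 3.67 → outlier.

53.4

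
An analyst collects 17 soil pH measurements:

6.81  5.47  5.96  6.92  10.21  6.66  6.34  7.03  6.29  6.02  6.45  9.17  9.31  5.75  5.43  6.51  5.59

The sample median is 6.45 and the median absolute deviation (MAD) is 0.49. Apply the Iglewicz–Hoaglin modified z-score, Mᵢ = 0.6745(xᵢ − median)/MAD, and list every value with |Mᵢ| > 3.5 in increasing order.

9.17, 9.31, 10.21

|Mᵢ| > 3.5 ⇔ |xᵢ − 6.45| > 3.5·0.49/0.6745 = 2.54.
So outliers lie outside [3.91, 8.99].
9.17: M = 3.74 → outlier.
9.31: M = 3.94 → outlier.
10.21: M = 5.18 → outlier.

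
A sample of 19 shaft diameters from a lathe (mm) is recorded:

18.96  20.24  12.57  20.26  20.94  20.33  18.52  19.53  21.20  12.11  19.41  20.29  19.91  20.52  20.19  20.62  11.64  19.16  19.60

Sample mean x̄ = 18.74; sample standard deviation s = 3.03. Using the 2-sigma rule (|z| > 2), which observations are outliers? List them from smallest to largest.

Cutoffs at x̄ ± 2s: 18.74 ± 2·3.03 = [12.68, 24.80].
11.64: z = -2.34, |z| > 2 → outlier.
12.11: z = -2.19, |z| > 2 → outlier.
12.57: z = -2.04, |z| > 2 → outlier.
Every other value lies within [12.68, 24.80].

11.64, 12.11, 12.57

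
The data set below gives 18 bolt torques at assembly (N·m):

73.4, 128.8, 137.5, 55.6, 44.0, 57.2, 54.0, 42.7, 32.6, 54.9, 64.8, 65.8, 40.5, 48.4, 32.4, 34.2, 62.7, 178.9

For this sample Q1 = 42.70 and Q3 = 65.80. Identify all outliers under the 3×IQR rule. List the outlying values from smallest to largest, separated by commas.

137.5, 178.9

IQR = Q3 − Q1 = 65.80 − 42.70 = 23.10.
Lower fence = Q1 − 3·IQR = 42.70 − 69.30 = -26.60.
Upper fence = Q3 + 3·IQR = 65.80 + 69.30 = 135.10.
137.5 > 135.10 → outlier.
178.9 > 135.10 → outlier.
All remaining values lie within [-26.60, 135.10].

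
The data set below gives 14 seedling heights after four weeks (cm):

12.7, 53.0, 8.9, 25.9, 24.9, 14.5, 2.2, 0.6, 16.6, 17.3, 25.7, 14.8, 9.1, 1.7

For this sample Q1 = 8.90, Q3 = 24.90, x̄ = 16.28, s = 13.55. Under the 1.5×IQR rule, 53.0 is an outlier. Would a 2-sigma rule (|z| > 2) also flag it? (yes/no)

z = (53.0 − 16.28) / 13.55 = 2.71.
|z| = 2.71 > 2.

yes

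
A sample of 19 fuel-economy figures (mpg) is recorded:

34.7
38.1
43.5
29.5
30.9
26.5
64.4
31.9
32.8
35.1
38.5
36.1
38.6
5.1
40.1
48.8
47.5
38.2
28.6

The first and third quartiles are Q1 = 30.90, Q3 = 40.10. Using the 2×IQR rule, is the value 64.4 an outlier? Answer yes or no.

IQR = Q3 − Q1 = 40.10 − 30.90 = 9.20.
Lower fence = Q1 − 2·IQR = 30.90 − 18.40 = 12.50.
Upper fence = Q3 + 2·IQR = 40.10 + 18.40 = 58.50.
64.4 lies above the upper fence.

yes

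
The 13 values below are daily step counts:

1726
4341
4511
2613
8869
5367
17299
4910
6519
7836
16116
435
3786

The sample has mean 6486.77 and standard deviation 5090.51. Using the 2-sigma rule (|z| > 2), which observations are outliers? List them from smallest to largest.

17299

Cutoffs at x̄ ± 2s: 6486.77 ± 2·5090.51 = [-3694.25, 16667.79].
17299: z = 2.12, |z| > 2 → outlier.
Every other value lies within [-3694.25, 16667.79].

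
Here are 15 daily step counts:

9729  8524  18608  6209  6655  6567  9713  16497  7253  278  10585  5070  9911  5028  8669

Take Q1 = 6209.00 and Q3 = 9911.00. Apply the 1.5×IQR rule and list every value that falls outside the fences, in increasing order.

IQR = Q3 − Q1 = 9911.00 − 6209.00 = 3702.00.
Lower fence = Q1 − 1.5·IQR = 6209.00 − 5553.00 = 656.00.
Upper fence = Q3 + 1.5·IQR = 9911.00 + 5553.00 = 15464.00.
278 < 656.00 → outlier.
16497 > 15464.00 → outlier.
18608 > 15464.00 → outlier.
All remaining values lie within [656.00, 15464.00].

278, 16497, 18608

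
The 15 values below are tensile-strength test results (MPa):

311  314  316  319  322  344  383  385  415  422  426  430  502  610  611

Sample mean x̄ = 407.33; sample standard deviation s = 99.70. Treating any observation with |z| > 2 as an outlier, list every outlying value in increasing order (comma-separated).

Cutoffs at x̄ ± 2s: 407.33 ± 2·99.70 = [207.93, 606.73].
610: z = 2.03, |z| > 2 → outlier.
611: z = 2.04, |z| > 2 → outlier.
Every other value lies within [207.93, 606.73].

610, 611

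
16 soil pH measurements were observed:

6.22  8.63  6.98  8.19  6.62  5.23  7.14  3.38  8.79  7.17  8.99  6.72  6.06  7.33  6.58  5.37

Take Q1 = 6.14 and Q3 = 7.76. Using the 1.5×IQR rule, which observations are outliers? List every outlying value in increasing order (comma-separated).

IQR = Q3 − Q1 = 7.76 − 6.14 = 1.62.
Lower fence = Q1 − 1.5·IQR = 6.14 − 2.43 = 3.71.
Upper fence = Q3 + 1.5·IQR = 7.76 + 2.43 = 10.19.
3.38 < 3.71 → outlier.
All remaining values lie within [3.71, 10.19].

3.38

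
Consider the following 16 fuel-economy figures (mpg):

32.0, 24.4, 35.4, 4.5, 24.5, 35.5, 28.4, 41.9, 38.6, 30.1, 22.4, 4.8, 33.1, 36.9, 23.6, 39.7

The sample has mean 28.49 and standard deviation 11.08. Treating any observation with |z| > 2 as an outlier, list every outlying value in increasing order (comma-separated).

4.5, 4.8

Cutoffs at x̄ ± 2s: 28.49 ± 2·11.08 = [6.33, 50.65].
4.5: z = -2.17, |z| > 2 → outlier.
4.8: z = -2.14, |z| > 2 → outlier.
Every other value lies within [6.33, 50.65].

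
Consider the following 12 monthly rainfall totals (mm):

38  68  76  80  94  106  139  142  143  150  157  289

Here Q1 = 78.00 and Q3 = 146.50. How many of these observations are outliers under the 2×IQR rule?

1

IQR = 68.50; fences at 78.00 − 137.00 = -59.00 and 146.50 + 137.00 = 283.50.
Outside the cutoffs: 289.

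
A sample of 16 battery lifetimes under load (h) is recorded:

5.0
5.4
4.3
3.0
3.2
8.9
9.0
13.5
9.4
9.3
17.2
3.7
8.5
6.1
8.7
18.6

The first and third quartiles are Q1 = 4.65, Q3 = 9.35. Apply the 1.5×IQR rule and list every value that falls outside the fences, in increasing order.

17.2, 18.6

IQR = Q3 − Q1 = 9.35 − 4.65 = 4.70.
Lower fence = Q1 − 1.5·IQR = 4.65 − 7.05 = -2.40.
Upper fence = Q3 + 1.5·IQR = 9.35 + 7.05 = 16.40.
17.2 > 16.40 → outlier.
18.6 > 16.40 → outlier.
All remaining values lie within [-2.40, 16.40].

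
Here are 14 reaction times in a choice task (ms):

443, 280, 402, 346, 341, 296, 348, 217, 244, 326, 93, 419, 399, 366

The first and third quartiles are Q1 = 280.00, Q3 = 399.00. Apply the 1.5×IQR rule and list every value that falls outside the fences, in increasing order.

IQR = Q3 − Q1 = 399.00 − 280.00 = 119.00.
Lower fence = Q1 − 1.5·IQR = 280.00 − 178.50 = 101.50.
Upper fence = Q3 + 1.5·IQR = 399.00 + 178.50 = 577.50.
93 < 101.50 → outlier.
All remaining values lie within [101.50, 577.50].

93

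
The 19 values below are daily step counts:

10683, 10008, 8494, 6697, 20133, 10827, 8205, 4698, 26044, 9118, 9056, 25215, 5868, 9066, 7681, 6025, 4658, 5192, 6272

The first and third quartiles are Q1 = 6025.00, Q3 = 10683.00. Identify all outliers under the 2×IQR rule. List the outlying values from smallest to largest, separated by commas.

20133, 25215, 26044

IQR = Q3 − Q1 = 10683.00 − 6025.00 = 4658.00.
Lower fence = Q1 − 2·IQR = 6025.00 − 9316.00 = -3291.00.
Upper fence = Q3 + 2·IQR = 10683.00 + 9316.00 = 19999.00.
20133 > 19999.00 → outlier.
25215 > 19999.00 → outlier.
26044 > 19999.00 → outlier.
All remaining values lie within [-3291.00, 19999.00].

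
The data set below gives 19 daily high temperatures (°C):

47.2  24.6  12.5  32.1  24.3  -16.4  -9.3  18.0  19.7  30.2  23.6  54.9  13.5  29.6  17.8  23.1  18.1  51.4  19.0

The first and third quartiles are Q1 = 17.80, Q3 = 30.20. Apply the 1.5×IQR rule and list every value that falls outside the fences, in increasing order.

-16.4, -9.3, 51.4, 54.9

IQR = Q3 − Q1 = 30.20 − 17.80 = 12.40.
Lower fence = Q1 − 1.5·IQR = 17.80 − 18.60 = -0.80.
Upper fence = Q3 + 1.5·IQR = 30.20 + 18.60 = 48.80.
-16.4 < -0.80 → outlier.
-9.3 < -0.80 → outlier.
51.4 > 48.80 → outlier.
54.9 > 48.80 → outlier.
All remaining values lie within [-0.80, 48.80].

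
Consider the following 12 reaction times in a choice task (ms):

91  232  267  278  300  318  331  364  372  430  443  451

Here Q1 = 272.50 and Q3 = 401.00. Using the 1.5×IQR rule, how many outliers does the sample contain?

0

IQR = 128.50; fences at 272.50 − 192.75 = 79.75 and 401.00 + 192.75 = 593.75.
Every value lies within the cutoffs.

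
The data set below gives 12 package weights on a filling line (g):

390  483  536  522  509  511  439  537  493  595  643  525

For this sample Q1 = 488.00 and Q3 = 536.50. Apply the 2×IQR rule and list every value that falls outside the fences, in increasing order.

390, 643

IQR = Q3 − Q1 = 536.50 − 488.00 = 48.50.
Lower fence = Q1 − 2·IQR = 488.00 − 97.00 = 391.00.
Upper fence = Q3 + 2·IQR = 536.50 + 97.00 = 633.50.
390 < 391.00 → outlier.
643 > 633.50 → outlier.
All remaining values lie within [391.00, 633.50].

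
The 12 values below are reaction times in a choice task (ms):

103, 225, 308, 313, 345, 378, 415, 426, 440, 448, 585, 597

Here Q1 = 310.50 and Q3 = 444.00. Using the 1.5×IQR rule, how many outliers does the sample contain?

1

IQR = 133.50; fences at 310.50 − 200.25 = 110.25 and 444.00 + 200.25 = 644.25.
Outside the cutoffs: 103.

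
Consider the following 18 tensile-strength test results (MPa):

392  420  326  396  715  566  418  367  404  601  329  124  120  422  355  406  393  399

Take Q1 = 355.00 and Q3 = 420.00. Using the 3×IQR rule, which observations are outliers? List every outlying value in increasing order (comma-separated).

120, 124, 715

IQR = Q3 − Q1 = 420.00 − 355.00 = 65.00.
Lower fence = Q1 − 3·IQR = 355.00 − 195.00 = 160.00.
Upper fence = Q3 + 3·IQR = 420.00 + 195.00 = 615.00.
120 < 160.00 → outlier.
124 < 160.00 → outlier.
715 > 615.00 → outlier.
All remaining values lie within [160.00, 615.00].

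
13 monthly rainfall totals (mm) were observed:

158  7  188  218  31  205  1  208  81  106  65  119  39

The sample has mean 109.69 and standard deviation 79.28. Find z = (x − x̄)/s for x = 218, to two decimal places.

1.37

z = (218 − 109.69) / 79.28 = 1.37.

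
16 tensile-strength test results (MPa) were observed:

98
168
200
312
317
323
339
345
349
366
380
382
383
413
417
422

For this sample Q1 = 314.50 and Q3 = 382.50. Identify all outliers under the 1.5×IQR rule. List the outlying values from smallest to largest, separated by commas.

IQR = Q3 − Q1 = 382.50 − 314.50 = 68.00.
Lower fence = Q1 − 1.5·IQR = 314.50 − 102.00 = 212.50.
Upper fence = Q3 + 1.5·IQR = 382.50 + 102.00 = 484.50.
98 < 212.50 → outlier.
168 < 212.50 → outlier.
200 < 212.50 → outlier.
All remaining values lie within [212.50, 484.50].

98, 168, 200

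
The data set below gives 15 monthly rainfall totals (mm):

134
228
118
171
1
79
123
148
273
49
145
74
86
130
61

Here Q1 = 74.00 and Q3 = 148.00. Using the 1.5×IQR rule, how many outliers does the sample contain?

1

IQR = 74.00; fences at 74.00 − 111.00 = -37.00 and 148.00 + 111.00 = 259.00.
Outside the cutoffs: 273.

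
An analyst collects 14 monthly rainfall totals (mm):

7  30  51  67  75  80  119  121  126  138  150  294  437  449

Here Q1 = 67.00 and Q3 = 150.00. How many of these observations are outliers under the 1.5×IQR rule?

3

IQR = 83.00; fences at 67.00 − 124.50 = -57.50 and 150.00 + 124.50 = 274.50.
Outside the cutoffs: 294, 437, 449.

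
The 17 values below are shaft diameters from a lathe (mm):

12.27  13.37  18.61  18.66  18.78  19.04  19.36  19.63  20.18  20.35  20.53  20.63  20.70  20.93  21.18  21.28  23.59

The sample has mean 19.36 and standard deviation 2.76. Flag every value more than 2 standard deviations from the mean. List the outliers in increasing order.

Cutoffs at x̄ ± 2s: 19.36 ± 2·2.76 = [13.84, 24.88].
12.27: z = -2.57, |z| > 2 → outlier.
13.37: z = -2.17, |z| > 2 → outlier.
Every other value lies within [13.84, 24.88].

12.27, 13.37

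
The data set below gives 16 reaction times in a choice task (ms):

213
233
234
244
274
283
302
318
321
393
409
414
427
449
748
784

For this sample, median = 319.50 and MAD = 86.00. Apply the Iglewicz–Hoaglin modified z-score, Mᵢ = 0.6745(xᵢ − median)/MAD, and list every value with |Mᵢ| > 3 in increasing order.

748, 784

|Mᵢ| > 3 ⇔ |xᵢ − 319.50| > 3·86.00/0.6745 = 382.51.
So outliers lie outside [-63.01, 702.01].
748: M = 3.36 → outlier.
784: M = 3.64 → outlier.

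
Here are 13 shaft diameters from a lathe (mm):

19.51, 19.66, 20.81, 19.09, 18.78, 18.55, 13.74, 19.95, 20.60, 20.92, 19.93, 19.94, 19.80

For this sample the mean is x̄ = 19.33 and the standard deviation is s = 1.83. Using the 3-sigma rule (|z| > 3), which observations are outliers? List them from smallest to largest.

13.74

Cutoffs at x̄ ± 3s: 19.33 ± 3·1.83 = [13.84, 24.82].
13.74: z = -3.05, |z| > 3 → outlier.
Every other value lies within [13.84, 24.82].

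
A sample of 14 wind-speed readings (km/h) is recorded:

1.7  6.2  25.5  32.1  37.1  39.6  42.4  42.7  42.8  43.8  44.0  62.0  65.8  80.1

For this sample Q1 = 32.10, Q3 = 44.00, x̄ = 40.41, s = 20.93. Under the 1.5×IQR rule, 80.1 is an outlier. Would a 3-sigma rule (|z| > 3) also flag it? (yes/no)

z = (80.1 − 40.41) / 20.93 = 1.90.
|z| = 1.90 ≤ 3.

no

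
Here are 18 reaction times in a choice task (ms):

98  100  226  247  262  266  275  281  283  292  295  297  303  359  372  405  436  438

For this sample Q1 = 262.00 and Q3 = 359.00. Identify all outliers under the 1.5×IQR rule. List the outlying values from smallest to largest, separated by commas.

98, 100

IQR = Q3 − Q1 = 359.00 − 262.00 = 97.00.
Lower fence = Q1 − 1.5·IQR = 262.00 − 145.50 = 116.50.
Upper fence = Q3 + 1.5·IQR = 359.00 + 145.50 = 504.50.
98 < 116.50 → outlier.
100 < 116.50 → outlier.
All remaining values lie within [116.50, 504.50].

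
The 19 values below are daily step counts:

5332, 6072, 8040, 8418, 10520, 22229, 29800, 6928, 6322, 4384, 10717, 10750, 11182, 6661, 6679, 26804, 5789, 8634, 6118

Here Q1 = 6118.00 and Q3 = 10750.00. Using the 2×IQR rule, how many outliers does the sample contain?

3

IQR = 4632.00; fences at 6118.00 − 9264.00 = -3146.00 and 10750.00 + 9264.00 = 20014.00.
Outside the cutoffs: 22229, 26804, 29800.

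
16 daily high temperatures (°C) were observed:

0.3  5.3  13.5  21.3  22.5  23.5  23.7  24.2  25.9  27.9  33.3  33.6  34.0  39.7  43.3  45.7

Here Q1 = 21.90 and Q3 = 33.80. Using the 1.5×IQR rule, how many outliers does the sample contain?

1

IQR = 11.90; fences at 21.90 − 17.85 = 4.05 and 33.80 + 17.85 = 51.65.
Outside the cutoffs: 0.3.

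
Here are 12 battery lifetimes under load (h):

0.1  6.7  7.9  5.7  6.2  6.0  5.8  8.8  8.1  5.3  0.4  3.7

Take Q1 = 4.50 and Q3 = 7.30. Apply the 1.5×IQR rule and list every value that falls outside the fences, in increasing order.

0.1

IQR = Q3 − Q1 = 7.30 − 4.50 = 2.80.
Lower fence = Q1 − 1.5·IQR = 4.50 − 4.20 = 0.30.
Upper fence = Q3 + 1.5·IQR = 7.30 + 4.20 = 11.50.
0.1 < 0.30 → outlier.
All remaining values lie within [0.30, 11.50].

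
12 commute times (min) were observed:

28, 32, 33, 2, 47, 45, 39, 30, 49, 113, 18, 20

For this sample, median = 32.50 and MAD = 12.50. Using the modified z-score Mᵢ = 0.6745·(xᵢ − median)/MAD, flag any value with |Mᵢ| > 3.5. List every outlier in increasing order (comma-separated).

113

|Mᵢ| > 3.5 ⇔ |xᵢ − 32.50| > 3.5·12.50/0.6745 = 64.86.
So outliers lie outside [-32.36, 97.36].
113: M = 4.34 → outlier.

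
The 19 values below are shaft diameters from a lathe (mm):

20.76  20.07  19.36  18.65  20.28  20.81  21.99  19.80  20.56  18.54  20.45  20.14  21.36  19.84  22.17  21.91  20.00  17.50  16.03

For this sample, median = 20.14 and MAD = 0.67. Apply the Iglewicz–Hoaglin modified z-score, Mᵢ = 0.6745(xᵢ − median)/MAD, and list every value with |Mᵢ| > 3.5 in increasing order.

|Mᵢ| > 3.5 ⇔ |xᵢ − 20.14| > 3.5·0.67/0.6745 = 3.48.
So outliers lie outside [16.66, 23.62].
16.03: M = -4.14 → outlier.

16.03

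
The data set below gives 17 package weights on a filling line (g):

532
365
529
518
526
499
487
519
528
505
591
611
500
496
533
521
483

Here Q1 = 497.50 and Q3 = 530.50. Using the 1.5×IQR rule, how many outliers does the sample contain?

3

IQR = 33.00; fences at 497.50 − 49.50 = 448.00 and 530.50 + 49.50 = 580.00.
Outside the cutoffs: 365, 591, 611.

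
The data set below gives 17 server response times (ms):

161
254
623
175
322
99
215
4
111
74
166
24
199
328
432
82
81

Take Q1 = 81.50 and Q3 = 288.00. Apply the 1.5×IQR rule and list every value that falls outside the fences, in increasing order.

IQR = Q3 − Q1 = 288.00 − 81.50 = 206.50.
Lower fence = Q1 − 1.5·IQR = 81.50 − 309.75 = -228.25.
Upper fence = Q3 + 1.5·IQR = 288.00 + 309.75 = 597.75.
623 > 597.75 → outlier.
All remaining values lie within [-228.25, 597.75].

623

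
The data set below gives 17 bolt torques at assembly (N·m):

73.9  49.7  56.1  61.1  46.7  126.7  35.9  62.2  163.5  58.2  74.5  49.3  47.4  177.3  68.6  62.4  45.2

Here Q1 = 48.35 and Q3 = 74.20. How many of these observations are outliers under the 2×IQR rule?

IQR = 25.85; fences at 48.35 − 51.70 = -3.35 and 74.20 + 51.70 = 125.90.
Outside the cutoffs: 126.7, 163.5, 177.3.

3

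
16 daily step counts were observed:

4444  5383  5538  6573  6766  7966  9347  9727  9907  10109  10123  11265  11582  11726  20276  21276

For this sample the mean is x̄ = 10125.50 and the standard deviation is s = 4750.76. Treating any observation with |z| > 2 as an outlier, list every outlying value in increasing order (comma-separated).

Cutoffs at x̄ ± 2s: 10125.50 ± 2·4750.76 = [623.98, 19627.02].
20276: z = 2.14, |z| > 2 → outlier.
21276: z = 2.35, |z| > 2 → outlier.
Every other value lies within [623.98, 19627.02].

20276, 21276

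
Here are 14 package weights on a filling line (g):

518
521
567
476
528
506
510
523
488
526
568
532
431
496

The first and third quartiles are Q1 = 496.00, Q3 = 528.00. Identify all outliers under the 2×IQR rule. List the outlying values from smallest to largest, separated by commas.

431

IQR = Q3 − Q1 = 528.00 − 496.00 = 32.00.
Lower fence = Q1 − 2·IQR = 496.00 − 64.00 = 432.00.
Upper fence = Q3 + 2·IQR = 528.00 + 64.00 = 592.00.
431 < 432.00 → outlier.
All remaining values lie within [432.00, 592.00].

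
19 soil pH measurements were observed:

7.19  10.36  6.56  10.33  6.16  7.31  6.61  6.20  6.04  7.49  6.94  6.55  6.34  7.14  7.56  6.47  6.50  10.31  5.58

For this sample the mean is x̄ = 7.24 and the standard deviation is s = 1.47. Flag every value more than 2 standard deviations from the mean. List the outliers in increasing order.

10.31, 10.33, 10.36

Cutoffs at x̄ ± 2s: 7.24 ± 2·1.47 = [4.30, 10.18].
10.31: z = 2.09, |z| > 2 → outlier.
10.33: z = 2.10, |z| > 2 → outlier.
10.36: z = 2.12, |z| > 2 → outlier.
Every other value lies within [4.30, 10.18].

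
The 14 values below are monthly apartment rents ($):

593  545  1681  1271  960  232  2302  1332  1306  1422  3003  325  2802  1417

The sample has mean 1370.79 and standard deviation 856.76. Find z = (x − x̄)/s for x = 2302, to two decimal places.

z = (2302 − 1370.79) / 856.76 = 1.09.

1.09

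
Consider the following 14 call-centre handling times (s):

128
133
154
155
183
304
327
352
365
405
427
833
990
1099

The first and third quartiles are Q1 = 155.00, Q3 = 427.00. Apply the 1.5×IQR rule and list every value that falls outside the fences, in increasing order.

990, 1099

IQR = Q3 − Q1 = 427.00 − 155.00 = 272.00.
Lower fence = Q1 − 1.5·IQR = 155.00 − 408.00 = -253.00.
Upper fence = Q3 + 1.5·IQR = 427.00 + 408.00 = 835.00.
990 > 835.00 → outlier.
1099 > 835.00 → outlier.
All remaining values lie within [-253.00, 835.00].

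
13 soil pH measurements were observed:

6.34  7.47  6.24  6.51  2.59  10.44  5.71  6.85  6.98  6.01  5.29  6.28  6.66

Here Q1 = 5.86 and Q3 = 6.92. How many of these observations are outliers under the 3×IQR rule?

2

IQR = 1.06; fences at 5.86 − 3.18 = 2.68 and 6.92 + 3.18 = 10.10.
Outside the cutoffs: 2.59, 10.44.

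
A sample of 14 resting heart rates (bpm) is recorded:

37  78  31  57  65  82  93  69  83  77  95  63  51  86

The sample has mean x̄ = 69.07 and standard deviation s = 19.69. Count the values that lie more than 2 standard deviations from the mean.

0

Cutoffs: x̄ ± 2s = [29.69, 108.45].
Every value lies within the cutoffs.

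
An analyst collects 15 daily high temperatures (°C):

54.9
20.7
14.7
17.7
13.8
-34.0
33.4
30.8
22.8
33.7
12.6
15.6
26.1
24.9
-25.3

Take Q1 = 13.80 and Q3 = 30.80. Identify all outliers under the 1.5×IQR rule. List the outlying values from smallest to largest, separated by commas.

-34.0, -25.3

IQR = Q3 − Q1 = 30.80 − 13.80 = 17.00.
Lower fence = Q1 − 1.5·IQR = 13.80 − 25.50 = -11.70.
Upper fence = Q3 + 1.5·IQR = 30.80 + 25.50 = 56.30.
-34.0 < -11.70 → outlier.
-25.3 < -11.70 → outlier.
All remaining values lie within [-11.70, 56.30].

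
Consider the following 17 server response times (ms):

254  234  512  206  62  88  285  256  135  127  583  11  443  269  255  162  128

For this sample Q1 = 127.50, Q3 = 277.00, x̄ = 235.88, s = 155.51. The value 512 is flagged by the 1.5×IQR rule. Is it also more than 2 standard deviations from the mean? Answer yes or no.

z = (512 − 235.88) / 155.51 = 1.78.
|z| = 1.78 ≤ 2.

no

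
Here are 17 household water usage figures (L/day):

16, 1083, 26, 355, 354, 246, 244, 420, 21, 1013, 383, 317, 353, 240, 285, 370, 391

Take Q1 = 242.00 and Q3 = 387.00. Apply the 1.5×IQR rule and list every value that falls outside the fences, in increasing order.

16, 21, 1013, 1083

IQR = Q3 − Q1 = 387.00 − 242.00 = 145.00.
Lower fence = Q1 − 1.5·IQR = 242.00 − 217.50 = 24.50.
Upper fence = Q3 + 1.5·IQR = 387.00 + 217.50 = 604.50.
16 < 24.50 → outlier.
21 < 24.50 → outlier.
1013 > 604.50 → outlier.
1083 > 604.50 → outlier.
All remaining values lie within [24.50, 604.50].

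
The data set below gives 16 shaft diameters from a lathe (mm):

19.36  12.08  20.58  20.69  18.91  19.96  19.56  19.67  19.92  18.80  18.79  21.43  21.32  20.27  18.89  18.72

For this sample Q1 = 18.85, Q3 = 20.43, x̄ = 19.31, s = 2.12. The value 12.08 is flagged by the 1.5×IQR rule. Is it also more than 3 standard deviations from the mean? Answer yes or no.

z = (12.08 − 19.31) / 2.12 = -3.41.
|z| = 3.41 > 3.

yes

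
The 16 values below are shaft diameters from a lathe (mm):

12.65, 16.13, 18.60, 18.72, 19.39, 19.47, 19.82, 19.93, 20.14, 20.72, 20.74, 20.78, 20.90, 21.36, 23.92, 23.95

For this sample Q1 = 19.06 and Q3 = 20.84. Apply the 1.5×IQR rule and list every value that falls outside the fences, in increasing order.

12.65, 16.13, 23.92, 23.95

IQR = Q3 − Q1 = 20.84 − 19.06 = 1.78.
Lower fence = Q1 − 1.5·IQR = 19.06 − 2.67 = 16.39.
Upper fence = Q3 + 1.5·IQR = 20.84 + 2.67 = 23.51.
12.65 < 16.39 → outlier.
16.13 < 16.39 → outlier.
23.92 > 23.51 → outlier.
23.95 > 23.51 → outlier.
All remaining values lie within [16.39, 23.51].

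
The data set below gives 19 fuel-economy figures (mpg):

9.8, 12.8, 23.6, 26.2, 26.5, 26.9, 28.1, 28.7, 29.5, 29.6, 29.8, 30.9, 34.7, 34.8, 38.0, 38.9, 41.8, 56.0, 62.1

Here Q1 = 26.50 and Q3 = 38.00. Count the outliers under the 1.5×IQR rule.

2

IQR = 11.50; fences at 26.50 − 17.25 = 9.25 and 38.00 + 17.25 = 55.25.
Outside the cutoffs: 56.0, 62.1.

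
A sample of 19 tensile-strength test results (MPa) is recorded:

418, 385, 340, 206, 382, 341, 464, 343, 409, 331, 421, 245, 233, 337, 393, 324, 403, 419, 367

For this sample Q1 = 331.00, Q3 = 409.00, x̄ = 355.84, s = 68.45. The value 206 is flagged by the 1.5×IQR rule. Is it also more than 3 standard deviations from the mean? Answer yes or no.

no

z = (206 − 355.84) / 68.45 = -2.19.
|z| = 2.19 ≤ 3.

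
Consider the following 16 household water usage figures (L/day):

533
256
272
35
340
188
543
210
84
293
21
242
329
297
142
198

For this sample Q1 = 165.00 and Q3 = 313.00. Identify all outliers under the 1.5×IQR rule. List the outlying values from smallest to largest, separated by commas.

IQR = Q3 − Q1 = 313.00 − 165.00 = 148.00.
Lower fence = Q1 − 1.5·IQR = 165.00 − 222.00 = -57.00.
Upper fence = Q3 + 1.5·IQR = 313.00 + 222.00 = 535.00.
543 > 535.00 → outlier.
All remaining values lie within [-57.00, 535.00].

543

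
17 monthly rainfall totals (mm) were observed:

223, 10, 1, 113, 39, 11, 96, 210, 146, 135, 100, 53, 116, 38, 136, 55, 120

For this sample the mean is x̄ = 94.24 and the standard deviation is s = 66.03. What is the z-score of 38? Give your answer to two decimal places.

z = (38 − 94.24) / 66.03 = -0.85.

-0.85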